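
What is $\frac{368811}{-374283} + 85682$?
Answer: $\frac{3563216355}{41587} \approx 85681.0$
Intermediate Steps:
$\frac{368811}{-374283} + 85682 = 368811 \left(- \frac{1}{374283}\right) + 85682 = - \frac{40979}{41587} + 85682 = \frac{3563216355}{41587}$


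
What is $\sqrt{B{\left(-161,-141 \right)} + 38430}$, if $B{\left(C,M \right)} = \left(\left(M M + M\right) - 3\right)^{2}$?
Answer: $3 \sqrt{43287511} \approx 19738.0$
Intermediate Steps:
$B{\left(C,M \right)} = \left(-3 + M + M^{2}\right)^{2}$ ($B{\left(C,M \right)} = \left(\left(M^{2} + M\right) - 3\right)^{2} = \left(\left(M + M^{2}\right) - 3\right)^{2} = \left(-3 + M + M^{2}\right)^{2}$)
$\sqrt{B{\left(-161,-141 \right)} + 38430} = \sqrt{\left(-3 - 141 + \left(-141\right)^{2}\right)^{2} + 38430} = \sqrt{\left(-3 - 141 + 19881\right)^{2} + 38430} = \sqrt{19737^{2} + 38430} = \sqrt{389549169 + 38430} = \sqrt{389587599} = 3 \sqrt{43287511}$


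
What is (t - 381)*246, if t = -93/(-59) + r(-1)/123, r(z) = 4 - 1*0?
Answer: -5506484/59 ≈ -93330.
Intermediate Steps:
r(z) = 4 (r(z) = 4 + 0 = 4)
t = 11675/7257 (t = -93/(-59) + 4/123 = -93*(-1/59) + 4*(1/123) = 93/59 + 4/123 = 11675/7257 ≈ 1.6088)
(t - 381)*246 = (11675/7257 - 381)*246 = -2753242/7257*246 = -5506484/59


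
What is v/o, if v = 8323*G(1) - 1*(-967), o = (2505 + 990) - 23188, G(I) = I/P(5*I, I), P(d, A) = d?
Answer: -13158/98465 ≈ -0.13363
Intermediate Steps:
G(I) = ⅕ (G(I) = I/((5*I)) = I*(1/(5*I)) = ⅕)
o = -19693 (o = 3495 - 23188 = -19693)
v = 13158/5 (v = 8323*(⅕) - 1*(-967) = 8323/5 + 967 = 13158/5 ≈ 2631.6)
v/o = (13158/5)/(-19693) = (13158/5)*(-1/19693) = -13158/98465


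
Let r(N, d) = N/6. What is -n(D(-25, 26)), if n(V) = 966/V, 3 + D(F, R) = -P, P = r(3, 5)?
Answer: 276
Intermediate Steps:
r(N, d) = N/6
P = ½ (P = (⅙)*3 = ½ ≈ 0.50000)
D(F, R) = -7/2 (D(F, R) = -3 - 1*½ = -3 - ½ = -7/2)
-n(D(-25, 26)) = -966/(-7/2) = -966*(-2)/7 = -1*(-276) = 276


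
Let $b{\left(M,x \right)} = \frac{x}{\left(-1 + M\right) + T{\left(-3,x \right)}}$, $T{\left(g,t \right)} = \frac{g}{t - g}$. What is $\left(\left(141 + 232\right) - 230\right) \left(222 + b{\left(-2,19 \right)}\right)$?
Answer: $\frac{2130700}{69} \approx 30880.0$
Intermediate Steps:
$b{\left(M,x \right)} = \frac{x}{-1 + M - \frac{3}{3 + x}}$ ($b{\left(M,x \right)} = \frac{x}{\left(-1 + M\right) - \frac{3}{x - -3}} = \frac{x}{\left(-1 + M\right) - \frac{3}{x + 3}} = \frac{x}{\left(-1 + M\right) - \frac{3}{3 + x}} = \frac{x}{-1 + M - \frac{3}{3 + x}}$)
$\left(\left(141 + 232\right) - 230\right) \left(222 + b{\left(-2,19 \right)}\right) = \left(\left(141 + 232\right) - 230\right) \left(222 - \frac{19 \left(3 + 19\right)}{3 - \left(-1 - 2\right) \left(3 + 19\right)}\right) = \left(373 - 230\right) \left(222 - 19 \frac{1}{3 - \left(-3\right) 22} \cdot 22\right) = 143 \left(222 - 19 \frac{1}{3 + 66} \cdot 22\right) = 143 \left(222 - 19 \cdot \frac{1}{69} \cdot 22\right) = 143 \left(222 - \frac{418}{69}\right) = 143 \cdot \frac{14900}{69} = \frac{2130700}{69}$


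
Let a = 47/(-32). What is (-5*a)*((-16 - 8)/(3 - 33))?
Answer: 47/8 ≈ 5.8750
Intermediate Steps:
a = -47/32 (a = 47*(-1/32) = -47/32 ≈ -1.4688)
(-5*a)*((-16 - 8)/(3 - 33)) = (-5*(-47/32))*((-16 - 8)/(3 - 33)) = 235*(-24/(-30))/32 = 235*(-24*(-1/30))/32 = (235/32)*(4/5) = 47/8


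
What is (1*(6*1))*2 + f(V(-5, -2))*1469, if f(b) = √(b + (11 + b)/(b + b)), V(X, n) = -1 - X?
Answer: 12 + 1469*√94/4 ≈ 3572.6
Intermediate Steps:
f(b) = √(b + (11 + b)/(2*b)) (f(b) = √(b + (11 + b)/((2*b))) = √(b + (11 + b)*(1/(2*b))) = √(b + (11 + b)/(2*b)))
(1*(6*1))*2 + f(V(-5, -2))*1469 = (1*(6*1))*2 + (√(2 + 4*(-1 - 1*(-5)) + 22/(-1 - 1*(-5)))/2)*1469 = (1*6)*2 + (√(2 + 4*(-1 + 5) + 22/(-1 + 5))/2)*1469 = 6*2 + (√(2 + 4*4 + 22/4)/2)*1469 = 12 + (√(2 + 16 + 22*(¼))/2)*1469 = 12 + (√(2 + 16 + 11/2)/2)*1469 = 12 + (√(47/2)/2)*1469 = 12 + ((√94/2)/2)*1469 = 12 + (√94/4)*1469 = 12 + 1469*√94/4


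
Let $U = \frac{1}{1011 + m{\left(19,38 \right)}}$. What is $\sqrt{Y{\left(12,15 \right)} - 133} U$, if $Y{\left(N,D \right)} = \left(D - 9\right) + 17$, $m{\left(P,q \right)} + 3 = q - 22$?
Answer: $\frac{i \sqrt{110}}{1024} \approx 0.010242 i$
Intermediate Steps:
$m{\left(P,q \right)} = -25 + q$ ($m{\left(P,q \right)} = -3 + \left(q - 22\right) = -3 + \left(-22 + q\right) = -25 + q$)
$Y{\left(N,D \right)} = 8 + D$ ($Y{\left(N,D \right)} = \left(-9 + D\right) + 17 = 8 + D$)
$U = \frac{1}{1024}$ ($U = \frac{1}{1011 + \left(-25 + 38\right)} = \frac{1}{1011 + 13} = \frac{1}{1024} \approx 0.00097656$)
$\sqrt{Y{\left(12,15 \right)} - 133} U = \sqrt{\left(8 + 15\right) - 133} \cdot \frac{1}{1024} = \sqrt{23 - 133} \cdot \frac{1}{1024} = \sqrt{-110} \cdot \frac{1}{1024} = i \sqrt{110} \cdot \frac{1}{1024} = \frac{i \sqrt{110}}{1024}$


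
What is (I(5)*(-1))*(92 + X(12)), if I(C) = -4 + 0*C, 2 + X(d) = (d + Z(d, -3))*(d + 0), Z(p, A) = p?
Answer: 1512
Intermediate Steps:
X(d) = -2 + 2*d² (X(d) = -2 + (d + d)*(d + 0) = -2 + (2*d)*d = -2 + 2*d²)
I(C) = -4 (I(C) = -4 + 0 = -4)
(I(5)*(-1))*(92 + X(12)) = (-4*(-1))*(92 + (-2 + 2*12²)) = 4*(92 + (-2 + 2*144)) = 4*(92 + (-2 + 288)) = 4*(92 + 286) = 4*378 = 1512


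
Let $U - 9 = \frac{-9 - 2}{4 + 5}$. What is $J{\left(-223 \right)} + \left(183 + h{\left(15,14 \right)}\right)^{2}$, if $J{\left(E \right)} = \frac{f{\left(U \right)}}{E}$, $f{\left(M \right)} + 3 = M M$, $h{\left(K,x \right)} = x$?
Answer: $\frac{701002310}{18063} \approx 38809.0$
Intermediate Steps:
$U = \frac{70}{9}$ ($U = 9 + \frac{-9 - 2}{4 + 5} = 9 - \frac{11}{9} = \frac{70}{9} \approx 7.7778$)
$f{\left(M \right)} = -3 + M^{2}$ ($f{\left(M \right)} = -3 + M M = -3 + M^{2}$)
$J{\left(E \right)} = \frac{4657}{81 E}$ ($J{\left(E \right)} = \frac{-3 + \left(\frac{70}{9}\right)^{2}}{E} = \frac{-3 + \frac{4900}{81}}{E} = \frac{4657}{81 E}$)
$J{\left(-223 \right)} + \left(183 + h{\left(15,14 \right)}\right)^{2} = \frac{4657}{81 \left(-223\right)} + \left(183 + 14\right)^{2} = \frac{4657}{81} \left(- \frac{1}{223}\right) + 197^{2} = - \frac{4657}{18063} + 38809 = \frac{701002310}{18063}$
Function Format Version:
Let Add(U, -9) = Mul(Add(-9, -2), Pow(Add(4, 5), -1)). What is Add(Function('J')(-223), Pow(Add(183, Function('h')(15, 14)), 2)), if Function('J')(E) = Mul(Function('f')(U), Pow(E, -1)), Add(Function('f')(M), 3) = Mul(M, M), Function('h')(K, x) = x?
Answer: Rational(701002310, 18063) ≈ 38809.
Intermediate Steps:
U = Rational(70, 9) (U = Add(9, Mul(Add(-9, -2), Pow(Add(4, 5), -1))) = Add(9, Mul(-11, Pow(9, -1))) = Add(9, Mul(-11, Rational(1, 9))) = Add(9, Rational(-11, 9)) = Rational(70, 9) ≈ 7.7778)
Function('f')(M) = Add(-3, Pow(M, 2)) (Function('f')(M) = Add(-3, Mul(M, M)) = Add(-3, Pow(M, 2)))
Function('J')(E) = Mul(Rational(4657, 81), Pow(E, -1)) (Function('J')(E) = Mul(Add(-3, Pow(Rational(70, 9), 2)), Pow(E, -1)) = Mul(Add(-3, Rational(4900, 81)), Pow(E, -1)) = Mul(Rational(4657, 81), Pow(E, -1)))
Add(Function('J')(-223), Pow(Add(183, Function('h')(15, 14)), 2)) = Add(Mul(Rational(4657, 81), Pow(-223, -1)), Pow(Add(183, 14), 2)) = Add(Mul(Rational(4657, 81), Rational(-1, 223)), Pow(197, 2)) = Add(Rational(-4657, 18063), 38809) = Rational(701002310, 18063)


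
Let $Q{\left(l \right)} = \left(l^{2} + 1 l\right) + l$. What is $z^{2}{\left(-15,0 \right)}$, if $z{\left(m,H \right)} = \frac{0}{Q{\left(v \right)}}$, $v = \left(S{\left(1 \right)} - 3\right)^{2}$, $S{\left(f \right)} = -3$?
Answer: $0$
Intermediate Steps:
$v = 36$ ($v = \left(-3 - 3\right)^{2} = \left(-6\right)^{2} = 36$)
$Q{\left(l \right)} = l^{2} + 2 l$ ($Q{\left(l \right)} = \left(l^{2} + l\right) + l = \left(l + l^{2}\right) + l = l^{2} + 2 l$)
$z{\left(m,H \right)} = 0$ ($z{\left(m,H \right)} = \frac{0}{36 \left(2 + 36\right)} = \frac{0}{36 \cdot 38} = \frac{0}{1368} = 0 \cdot \frac{1}{1368} = 0$)
$z^{2}{\left(-15,0 \right)} = 0^{2} = 0$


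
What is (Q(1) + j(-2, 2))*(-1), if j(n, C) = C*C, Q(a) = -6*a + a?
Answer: 1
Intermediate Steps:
Q(a) = -5*a
j(n, C) = C²
(Q(1) + j(-2, 2))*(-1) = (-5*1 + 2²)*(-1) = (-5 + 4)*(-1) = -1*(-1) = 1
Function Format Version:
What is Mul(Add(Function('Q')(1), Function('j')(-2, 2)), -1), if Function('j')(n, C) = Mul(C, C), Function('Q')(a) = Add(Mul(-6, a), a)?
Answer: 1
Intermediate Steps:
Function('Q')(a) = Mul(-5, a)
Function('j')(n, C) = Pow(C, 2)
Mul(Add(Function('Q')(1), Function('j')(-2, 2)), -1) = Mul(Add(Mul(-5, 1), Pow(2, 2)), -1) = Mul(Add(-5, 4), -1) = Mul(-1, -1) = 1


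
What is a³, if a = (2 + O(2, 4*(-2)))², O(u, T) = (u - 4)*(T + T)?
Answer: 1544804416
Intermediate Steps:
O(u, T) = 2*T*(-4 + u) (O(u, T) = (-4 + u)*(2*T) = 2*T*(-4 + u))
a = 1156 (a = (2 + 2*(4*(-2))*(-4 + 2))² = (2 + 2*(-8)*(-2))² = (2 + 32)² = 34² = 1156)
a³ = 1156³ = 1544804416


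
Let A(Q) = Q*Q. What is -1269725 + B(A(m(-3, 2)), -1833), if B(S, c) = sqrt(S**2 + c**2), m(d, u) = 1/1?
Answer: -1269725 + sqrt(3359890) ≈ -1.2679e+6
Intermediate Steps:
m(d, u) = 1
A(Q) = Q**2
-1269725 + B(A(m(-3, 2)), -1833) = -1269725 + sqrt((1**2)**2 + (-1833)**2) = -1269725 + sqrt(1**2 + 3359889) = -1269725 + sqrt(1 + 3359889) = -1269725 + sqrt(3359890)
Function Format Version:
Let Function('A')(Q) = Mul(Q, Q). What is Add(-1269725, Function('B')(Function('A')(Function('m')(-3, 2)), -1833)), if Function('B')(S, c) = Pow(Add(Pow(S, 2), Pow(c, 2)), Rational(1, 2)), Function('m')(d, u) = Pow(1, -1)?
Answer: Add(-1269725, Pow(3359890, Rational(1, 2))) ≈ -1.2679e+6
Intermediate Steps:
Function('m')(d, u) = 1
Function('A')(Q) = Pow(Q, 2)
Add(-1269725, Function('B')(Function('A')(Function('m')(-3, 2)), -1833)) = Add(-1269725, Pow(Add(Pow(Pow(1, 2), 2), Pow(-1833, 2)), Rational(1, 2))) = Add(-1269725, Pow(Add(Pow(1, 2), 3359889), Rational(1, 2))) = Add(-1269725, Pow(Add(1, 3359889), Rational(1, 2))) = Add(-1269725, Pow(3359890, Rational(1, 2)))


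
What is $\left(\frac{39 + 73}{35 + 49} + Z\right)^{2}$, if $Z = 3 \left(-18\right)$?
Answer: $\frac{24964}{9} \approx 2773.8$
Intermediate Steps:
$Z = -54$
$\left(\frac{39 + 73}{35 + 49} + Z\right)^{2} = \left(\frac{39 + 73}{35 + 49} - 54\right)^{2} = \left(\frac{112}{84} - 54\right)^{2} = \left(112 \cdot \frac{1}{84} - 54\right)^{2} = \left(\frac{4}{3} - 54\right)^{2} = \left(- \frac{158}{3}\right)^{2} = \frac{24964}{9}$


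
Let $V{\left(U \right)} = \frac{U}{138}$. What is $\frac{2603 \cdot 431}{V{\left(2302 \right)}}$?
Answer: $\frac{77410617}{1151} \approx 67255.0$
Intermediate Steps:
$V{\left(U \right)} = \frac{U}{138}$
$\frac{2603 \cdot 431}{V{\left(2302 \right)}} = \frac{2603 \cdot 431}{\frac{1}{138} \cdot 2302} = \frac{1121893}{\frac{1151}{69}} = 1121893 \cdot \frac{69}{1151} = \frac{77410617}{1151}$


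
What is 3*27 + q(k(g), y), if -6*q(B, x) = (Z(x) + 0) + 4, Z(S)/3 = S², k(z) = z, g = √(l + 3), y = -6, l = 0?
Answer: 187/3 ≈ 62.333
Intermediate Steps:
g = √3 (g = √(0 + 3) = √3 ≈ 1.7320)
Z(S) = 3*S²
q(B, x) = -⅔ - x²/2 (q(B, x) = -((3*x² + 0) + 4)/6 = -(3*x² + 4)/6 = -(4 + 3*x²)/6 = -⅔ - x²/2)
3*27 + q(k(g), y) = 3*27 + (-⅔ - ½*(-6)²) = 81 + (-⅔ - ½*36) = 81 + (-⅔ - 18) = 81 - 56/3 = 187/3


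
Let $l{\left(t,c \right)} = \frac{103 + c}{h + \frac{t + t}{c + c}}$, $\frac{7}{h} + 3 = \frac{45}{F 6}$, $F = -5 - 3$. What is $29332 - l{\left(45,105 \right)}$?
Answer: $\frac{2506324}{85} \approx 29486.0$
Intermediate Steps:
$F = -8$
$h = - \frac{16}{9}$ ($h = \frac{7}{-3 + \frac{45}{\left(-8\right) 6}} = \frac{7}{-3 + \frac{45}{-48}} = \frac{7}{-3 + 45 \left(- \frac{1}{48}\right)} = \frac{7}{-3 - \frac{15}{16}} = \frac{7}{- \frac{63}{16}} = 7 \left(- \frac{16}{63}\right) = - \frac{16}{9} \approx -1.7778$)
$l{\left(t,c \right)} = \frac{103 + c}{- \frac{16}{9} + \frac{t}{c}}$ ($l{\left(t,c \right)} = \frac{103 + c}{- \frac{16}{9} + \frac{t + t}{c + c}} = \frac{103 + c}{- \frac{16}{9} + \frac{2 t}{2 c}} = \frac{103 + c}{- \frac{16}{9} + 2 t \frac{1}{2 c}} = \frac{103 + c}{- \frac{16}{9} + \frac{t}{c}}$)
$29332 - l{\left(45,105 \right)} = 29332 - 9 \cdot 105 \frac{1}{\left(-16\right) 105 + 9 \cdot 45} \left(103 + 105\right) = 29332 - 9 \cdot 105 \frac{1}{-1680 + 405} \cdot 208 = 29332 - 9 \cdot 105 \frac{1}{-1275} \cdot 208 = 29332 - 9 \cdot 105 \left(- \frac{1}{1275}\right) 208 = 29332 - - \frac{13104}{85} = 29332 + \frac{13104}{85} = \frac{2506324}{85}$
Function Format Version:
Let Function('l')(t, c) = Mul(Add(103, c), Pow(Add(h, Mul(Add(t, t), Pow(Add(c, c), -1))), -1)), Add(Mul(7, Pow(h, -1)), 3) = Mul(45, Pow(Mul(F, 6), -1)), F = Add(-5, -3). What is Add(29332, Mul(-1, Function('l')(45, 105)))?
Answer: Rational(2506324, 85) ≈ 29486.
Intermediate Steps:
F = -8
h = Rational(-16, 9) (h = Mul(7, Pow(Add(-3, Mul(45, Pow(Mul(-8, 6), -1))), -1)) = Mul(7, Pow(Add(-3, Mul(45, Pow(-48, -1))), -1)) = Mul(7, Pow(Add(-3, Mul(45, Rational(-1, 48))), -1)) = Mul(7, Pow(Add(-3, Rational(-15, 16)), -1)) = Mul(7, Pow(Rational(-63, 16), -1)) = Mul(7, Rational(-16, 63)) = Rational(-16, 9) ≈ -1.7778)
Function('l')(t, c) = Mul(Pow(Add(Rational(-16, 9), Mul(t, Pow(c, -1))), -1), Add(103, c)) (Function('l')(t, c) = Mul(Add(103, c), Pow(Add(Rational(-16, 9), Mul(Add(t, t), Pow(Add(c, c), -1))), -1)) = Mul(Add(103, c), Pow(Add(Rational(-16, 9), Mul(Mul(2, t), Pow(Mul(2, c), -1))), -1)) = Mul(Add(103, c), Pow(Add(Rational(-16, 9), Mul(Mul(2, t), Mul(Rational(1, 2), Pow(c, -1)))), -1)) = Mul(Add(103, c), Pow(Add(Rational(-16, 9), Mul(t, Pow(c, -1))), -1)) = Mul(Pow(Add(Rational(-16, 9), Mul(t, Pow(c, -1))), -1), Add(103, c)))
Add(29332, Mul(-1, Function('l')(45, 105))) = Add(29332, Mul(-1, Mul(9, 105, Pow(Add(Mul(-16, 105), Mul(9, 45)), -1), Add(103, 105)))) = Add(29332, Mul(-1, Mul(9, 105, Pow(Add(-1680, 405), -1), 208))) = Add(29332, Mul(-1, Mul(9, 105, Pow(-1275, -1), 208))) = Add(29332, Mul(-1, Mul(9, 105, Rational(-1, 1275), 208))) = Add(29332, Mul(-1, Rational(-13104, 85))) = Add(29332, Rational(13104, 85)) = Rational(2506324, 85)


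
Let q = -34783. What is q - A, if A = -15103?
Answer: -19680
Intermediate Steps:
q - A = -34783 - 1*(-15103) = -34783 + 15103 = -19680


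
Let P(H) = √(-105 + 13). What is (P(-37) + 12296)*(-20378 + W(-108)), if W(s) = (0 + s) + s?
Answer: -253223824 - 41188*I*√23 ≈ -2.5322e+8 - 1.9753e+5*I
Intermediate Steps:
P(H) = 2*I*√23 (P(H) = √(-92) = 2*I*√23)
W(s) = 2*s (W(s) = s + s = 2*s)
(P(-37) + 12296)*(-20378 + W(-108)) = (2*I*√23 + 12296)*(-20378 + 2*(-108)) = (12296 + 2*I*√23)*(-20378 - 216) = (12296 + 2*I*√23)*(-20594) = -253223824 - 41188*I*√23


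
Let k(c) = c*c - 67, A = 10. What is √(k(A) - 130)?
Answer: I*√97 ≈ 9.8489*I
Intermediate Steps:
k(c) = -67 + c² (k(c) = c² - 67 = -67 + c²)
√(k(A) - 130) = √((-67 + 10²) - 130) = √((-67 + 100) - 130) = √(33 - 130) = √(-97) = I*√97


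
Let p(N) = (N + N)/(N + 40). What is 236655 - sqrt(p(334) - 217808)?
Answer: 236655 - I*sqrt(7616465494)/187 ≈ 2.3666e+5 - 466.7*I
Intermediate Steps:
p(N) = 2*N/(40 + N) (p(N) = (2*N)/(40 + N) = 2*N/(40 + N))
236655 - sqrt(p(334) - 217808) = 236655 - sqrt(2*334/(40 + 334) - 217808) = 236655 - sqrt(2*334/374 - 217808) = 236655 - sqrt(2*334*(1/374) - 217808) = 236655 - sqrt(334/187 - 217808) = 236655 - sqrt(-40729762/187) = 236655 - I*sqrt(7616465494)/187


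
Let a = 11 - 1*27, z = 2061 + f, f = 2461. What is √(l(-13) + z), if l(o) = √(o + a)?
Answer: √(4522 + I*√29) ≈ 67.246 + 0.04*I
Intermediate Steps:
z = 4522 (z = 2061 + 2461 = 4522)
a = -16 (a = 11 - 27 = -16)
l(o) = √(-16 + o) (l(o) = √(o - 16) = √(-16 + o))
√(l(-13) + z) = √(√(-16 - 13) + 4522) = √(√(-29) + 4522) = √(I*√29 + 4522) = √(4522 + I*√29)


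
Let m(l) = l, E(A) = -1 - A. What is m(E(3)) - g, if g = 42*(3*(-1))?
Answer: 122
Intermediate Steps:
g = -126 (g = 42*(-3) = -126)
m(E(3)) - g = (-1 - 1*3) - 1*(-126) = (-1 - 3) + 126 = -4 + 126 = 122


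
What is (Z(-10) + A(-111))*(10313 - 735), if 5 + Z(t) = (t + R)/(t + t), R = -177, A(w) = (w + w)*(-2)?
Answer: 42942963/10 ≈ 4.2943e+6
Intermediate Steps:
A(w) = -4*w (A(w) = (2*w)*(-2) = -4*w)
Z(t) = -5 + (-177 + t)/(2*t) (Z(t) = -5 + (t - 177)/(t + t) = -5 + (-177 + t)/((2*t)) = -5 + (-177 + t)*(1/(2*t)) = -5 + (-177 + t)/(2*t))
(Z(-10) + A(-111))*(10313 - 735) = ((3/2)*(-59 - 3*(-10))/(-10) - 4*(-111))*(10313 - 735) = ((3/2)*(-⅒)*(-59 + 30) + 444)*9578 = ((3/2)*(-⅒)*(-29) + 444)*9578 = (87/20 + 444)*9578 = (8967/20)*9578 = 42942963/10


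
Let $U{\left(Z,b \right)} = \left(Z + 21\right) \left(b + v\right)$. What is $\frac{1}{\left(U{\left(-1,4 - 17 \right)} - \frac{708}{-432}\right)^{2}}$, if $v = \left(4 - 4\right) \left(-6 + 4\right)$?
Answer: $\frac{1296}{86508601} \approx 1.4981 \cdot 10^{-5}$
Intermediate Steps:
$v = 0$ ($v = 0 \left(-2\right) = 0$)
$U{\left(Z,b \right)} = b \left(21 + Z\right)$ ($U{\left(Z,b \right)} = \left(Z + 21\right) \left(b + 0\right) = \left(21 + Z\right) b = b \left(21 + Z\right)$)
$\frac{1}{\left(U{\left(-1,4 - 17 \right)} - \frac{708}{-432}\right)^{2}} = \frac{1}{\left(\left(4 - 17\right) \left(21 - 1\right) - \frac{708}{-432}\right)^{2}} = \frac{1}{\left(\left(4 - 17\right) 20 - - \frac{59}{36}\right)^{2}} = \frac{1}{\left(\left(-13\right) 20 + \frac{59}{36}\right)^{2}} = \frac{1}{\left(-260 + \frac{59}{36}\right)^{2}} = \frac{1}{\left(- \frac{9301}{36}\right)^{2}} = \frac{1}{\frac{86508601}{1296}} = \frac{1296}{86508601}$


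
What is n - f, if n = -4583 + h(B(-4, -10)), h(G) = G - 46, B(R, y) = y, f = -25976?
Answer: 21337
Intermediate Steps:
h(G) = -46 + G
n = -4639 (n = -4583 + (-46 - 10) = -4583 - 56 = -4639)
n - f = -4639 - 1*(-25976) = -4639 + 25976 = 21337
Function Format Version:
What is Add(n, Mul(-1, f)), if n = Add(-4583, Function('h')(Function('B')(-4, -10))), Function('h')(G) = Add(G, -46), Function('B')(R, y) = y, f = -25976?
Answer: 21337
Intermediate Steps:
Function('h')(G) = Add(-46, G)
n = -4639 (n = Add(-4583, Add(-46, -10)) = Add(-4583, -56) = -4639)
Add(n, Mul(-1, f)) = Add(-4639, Mul(-1, -25976)) = Add(-4639, 25976) = 21337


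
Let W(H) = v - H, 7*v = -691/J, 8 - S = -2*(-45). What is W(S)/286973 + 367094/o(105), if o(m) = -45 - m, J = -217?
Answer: -80010328084214/32693399025 ≈ -2447.3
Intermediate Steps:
S = -82 (S = 8 - (-2)*(-45) = 8 - 1*90 = 8 - 90 = -82)
v = 691/1519 (v = (-691/(-217))/7 = (-691*(-1/217))/7 = (⅐)*(691/217) = 691/1519 ≈ 0.45490)
W(H) = 691/1519 - H
W(S)/286973 + 367094/o(105) = (691/1519 - 1*(-82))/286973 + 367094/(-45 - 1*105) = (691/1519 + 82)*(1/286973) + 367094/(-45 - 105) = (125249/1519)*(1/286973) + 367094/(-150) = 125249/435911987 + 367094*(-1/150) = 125249/435911987 - 183547/75 = -80010328084214/32693399025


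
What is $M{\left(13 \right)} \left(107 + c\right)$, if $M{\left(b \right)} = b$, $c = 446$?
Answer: $7189$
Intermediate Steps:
$M{\left(13 \right)} \left(107 + c\right) = 13 \left(107 + 446\right) = 13 \cdot 553 = 7189$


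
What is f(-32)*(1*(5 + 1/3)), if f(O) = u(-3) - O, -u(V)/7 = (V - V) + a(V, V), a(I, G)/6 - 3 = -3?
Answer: 512/3 ≈ 170.67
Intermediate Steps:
a(I, G) = 0 (a(I, G) = 18 + 6*(-3) = 18 - 18 = 0)
u(V) = 0 (u(V) = -7*((V - V) + 0) = -7*(0 + 0) = -7*0 = 0)
f(O) = -O (f(O) = 0 - O = -O)
f(-32)*(1*(5 + 1/3)) = (-1*(-32))*(1*(5 + 1/3)) = 32*(1*(5 + ⅓)) = 32*(1*(16/3)) = 32*(16/3) = 512/3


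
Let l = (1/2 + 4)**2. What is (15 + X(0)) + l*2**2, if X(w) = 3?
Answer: 99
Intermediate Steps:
l = 81/4 (l = (1/2 + 4)**2 = (9/2)**2 = 81/4 ≈ 20.250)
(15 + X(0)) + l*2**2 = (15 + 3) + (81/4)*2**2 = 18 + (81/4)*4 = 18 + 81 = 99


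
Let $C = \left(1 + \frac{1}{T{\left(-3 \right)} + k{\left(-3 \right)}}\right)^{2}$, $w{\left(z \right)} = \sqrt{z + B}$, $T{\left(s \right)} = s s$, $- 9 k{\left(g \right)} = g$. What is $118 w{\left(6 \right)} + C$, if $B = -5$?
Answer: $\frac{93473}{784} \approx 119.23$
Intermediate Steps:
$k{\left(g \right)} = - \frac{g}{9}$
$T{\left(s \right)} = s^{2}$
$w{\left(z \right)} = \sqrt{-5 + z}$ ($w{\left(z \right)} = \sqrt{z - 5} = \sqrt{-5 + z}$)
$C = \frac{961}{784}$ ($C = \left(1 + \frac{1}{\left(-3\right)^{2} - - \frac{1}{3}}\right)^{2} = \left(1 + \frac{1}{9 + \frac{1}{3}}\right)^{2} = \left(1 + \frac{1}{\frac{28}{3}}\right)^{2} = \left(1 + \frac{3}{28}\right)^{2} = \left(\frac{31}{28}\right)^{2} = \frac{961}{784} \approx 1.2258$)
$118 w{\left(6 \right)} + C = 118 \sqrt{-5 + 6} + \frac{961}{784} = 118 \sqrt{1} + \frac{961}{784} = 118 \cdot 1 + \frac{961}{784} = 118 + \frac{961}{784} = \frac{93473}{784}$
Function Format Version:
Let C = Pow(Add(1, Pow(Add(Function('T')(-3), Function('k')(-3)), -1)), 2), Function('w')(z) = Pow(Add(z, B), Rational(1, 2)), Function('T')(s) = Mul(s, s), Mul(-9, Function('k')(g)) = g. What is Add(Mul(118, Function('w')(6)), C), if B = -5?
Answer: Rational(93473, 784) ≈ 119.23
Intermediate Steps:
Function('k')(g) = Mul(Rational(-1, 9), g)
Function('T')(s) = Pow(s, 2)
Function('w')(z) = Pow(Add(-5, z), Rational(1, 2)) (Function('w')(z) = Pow(Add(z, -5), Rational(1, 2)) = Pow(Add(-5, z), Rational(1, 2)))
C = Rational(961, 784) (C = Pow(Add(1, Pow(Add(Pow(-3, 2), Mul(Rational(-1, 9), -3)), -1)), 2) = Pow(Add(1, Pow(Add(9, Rational(1, 3)), -1)), 2) = Pow(Add(1, Pow(Rational(28, 3), -1)), 2) = Pow(Add(1, Rational(3, 28)), 2) = Pow(Rational(31, 28), 2) = Rational(961, 784) ≈ 1.2258)
Add(Mul(118, Function('w')(6)), C) = Add(Mul(118, Pow(Add(-5, 6), Rational(1, 2))), Rational(961, 784)) = Add(Mul(118, Pow(1, Rational(1, 2))), Rational(961, 784)) = Add(Mul(118, 1), Rational(961, 784)) = Add(118, Rational(961, 784)) = Rational(93473, 784)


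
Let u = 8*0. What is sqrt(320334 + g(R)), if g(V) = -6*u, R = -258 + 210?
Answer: sqrt(320334) ≈ 565.98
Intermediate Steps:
u = 0
R = -48
g(V) = 0 (g(V) = -6*0 = 0)
sqrt(320334 + g(R)) = sqrt(320334 + 0) = sqrt(320334)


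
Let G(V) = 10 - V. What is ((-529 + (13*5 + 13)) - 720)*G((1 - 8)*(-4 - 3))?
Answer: 45669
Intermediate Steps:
((-529 + (13*5 + 13)) - 720)*G((1 - 8)*(-4 - 3)) = ((-529 + (13*5 + 13)) - 720)*(10 - (1 - 8)*(-4 - 3)) = ((-529 + (65 + 13)) - 720)*(10 - (-7)*(-7)) = ((-529 + 78) - 720)*(10 - 1*49) = (-451 - 720)*(10 - 49) = -1171*(-39) = 45669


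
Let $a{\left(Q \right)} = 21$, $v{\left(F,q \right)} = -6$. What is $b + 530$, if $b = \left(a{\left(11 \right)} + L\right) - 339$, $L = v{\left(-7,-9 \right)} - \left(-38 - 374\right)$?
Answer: $618$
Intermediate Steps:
$L = 406$ ($L = -6 - \left(-38 - 374\right) = -6 - -412 = -6 + 412 = 406$)
$b = 88$ ($b = \left(21 + 406\right) - 339 = 427 - 339 = 88$)
$b + 530 = 88 + 530 = 618$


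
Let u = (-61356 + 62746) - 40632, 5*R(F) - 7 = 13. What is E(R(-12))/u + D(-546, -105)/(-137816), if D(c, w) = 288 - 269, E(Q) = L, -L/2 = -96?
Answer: -277615/55185464 ≈ -0.0050306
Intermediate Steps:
R(F) = 4 (R(F) = 7/5 + (⅕)*13 = 7/5 + 13/5 = 4)
L = 192 (L = -2*(-96) = 192)
E(Q) = 192
u = -39242 (u = 1390 - 40632 = -39242)
D(c, w) = 19
E(R(-12))/u + D(-546, -105)/(-137816) = 192/(-39242) + 19/(-137816) = 192*(-1/39242) + 19*(-1/137816) = -96/19621 - 19/137816 = -277615/55185464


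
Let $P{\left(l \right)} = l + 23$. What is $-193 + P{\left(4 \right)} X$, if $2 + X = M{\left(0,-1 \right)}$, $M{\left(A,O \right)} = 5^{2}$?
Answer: $428$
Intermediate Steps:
$M{\left(A,O \right)} = 25$
$X = 23$ ($X = -2 + 25 = 23$)
$P{\left(l \right)} = 23 + l$
$-193 + P{\left(4 \right)} X = -193 + \left(23 + 4\right) 23 = -193 + 27 \cdot 23 = -193 + 621 = 428$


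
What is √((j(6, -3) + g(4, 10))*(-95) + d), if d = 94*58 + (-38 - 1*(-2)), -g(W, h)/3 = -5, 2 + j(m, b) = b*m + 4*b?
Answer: √7031 ≈ 83.851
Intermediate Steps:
j(m, b) = -2 + 4*b + b*m (j(m, b) = -2 + (b*m + 4*b) = -2 + (4*b + b*m) = -2 + 4*b + b*m)
g(W, h) = 15 (g(W, h) = -3*(-5) = 15)
d = 5416 (d = 5452 + (-38 + 2) = 5452 - 36 = 5416)
√((j(6, -3) + g(4, 10))*(-95) + d) = √(((-2 + 4*(-3) - 3*6) + 15)*(-95) + 5416) = √(((-2 - 12 - 18) + 15)*(-95) + 5416) = √((-32 + 15)*(-95) + 5416) = √(-17*(-95) + 5416) = √(1615 + 5416) = √7031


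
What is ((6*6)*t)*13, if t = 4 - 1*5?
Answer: -468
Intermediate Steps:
t = -1 (t = 4 - 5 = -1)
((6*6)*t)*13 = ((6*6)*(-1))*13 = (36*(-1))*13 = -36*13 = -468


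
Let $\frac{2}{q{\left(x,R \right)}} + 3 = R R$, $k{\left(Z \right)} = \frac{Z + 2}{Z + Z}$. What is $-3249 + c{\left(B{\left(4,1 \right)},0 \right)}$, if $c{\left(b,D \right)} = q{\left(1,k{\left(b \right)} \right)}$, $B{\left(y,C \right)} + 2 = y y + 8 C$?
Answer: $- \frac{1062665}{327} \approx -3249.7$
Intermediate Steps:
$k{\left(Z \right)} = \frac{2 + Z}{2 Z}$
$B{\left(y,C \right)} = -2 + y^{2} + 8 C$ ($B{\left(y,C \right)} = -2 + \left(y y + 8 C\right) = -2 + \left(y^{2} + 8 C\right) = -2 + y^{2} + 8 C$)
$q{\left(x,R \right)} = \frac{2}{-3 + R^{2}}$ ($q{\left(x,R \right)} = \frac{2}{-3 + R R} = \frac{2}{-3 + R^{2}}$)
$c{\left(b,D \right)} = \frac{2}{-3 + \frac{\left(2 + b\right)^{2}}{4 b^{2}}}$ ($c{\left(b,D \right)} = \frac{2}{-3 + \left(\frac{2 + b}{2 b}\right)^{2}} = \frac{2}{-3 + \frac{\left(2 + b\right)^{2}}{4 b^{2}}}$)
$-3249 + c{\left(B{\left(4,1 \right)},0 \right)} = -3249 + \frac{8 \left(-2 + 4^{2} + 8 \cdot 1\right)^{2}}{\left(2 + \left(-2 + 4^{2} + 8 \cdot 1\right)\right)^{2} - 12 \left(-2 + 4^{2} + 8 \cdot 1\right)^{2}} = -3249 + \frac{8 \left(-2 + 16 + 8\right)^{2}}{\left(2 + \left(-2 + 16 + 8\right)\right)^{2} - 12 \left(-2 + 16 + 8\right)^{2}} = -3249 + \frac{8 \cdot 22^{2}}{\left(2 + 22\right)^{2} - 12 \cdot 22^{2}} = -3249 + 8 \cdot 484 \frac{1}{24^{2} - 5808} = -3249 + 8 \cdot 484 \frac{1}{576 - 5808} = -3249 + 8 \cdot 484 \frac{1}{-5232} = -3249 + 8 \cdot 484 \left(- \frac{1}{5232}\right) = -3249 - \frac{242}{327} = - \frac{1062665}{327}$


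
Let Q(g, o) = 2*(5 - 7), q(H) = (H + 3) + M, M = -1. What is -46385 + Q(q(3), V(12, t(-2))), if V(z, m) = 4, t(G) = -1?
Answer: -46389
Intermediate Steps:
q(H) = 2 + H (q(H) = (H + 3) - 1 = (3 + H) - 1 = 2 + H)
Q(g, o) = -4 (Q(g, o) = 2*(-2) = -4)
-46385 + Q(q(3), V(12, t(-2))) = -46385 - 4 = -46389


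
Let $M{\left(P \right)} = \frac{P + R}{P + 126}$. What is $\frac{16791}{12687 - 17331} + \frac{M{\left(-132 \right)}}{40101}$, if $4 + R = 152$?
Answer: $- \frac{24938825}{6897372} \approx -3.6157$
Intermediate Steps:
$R = 148$ ($R = -4 + 152 = 148$)
$M{\left(P \right)} = \frac{148 + P}{126 + P}$ ($M{\left(P \right)} = \frac{P + 148}{P + 126} = \frac{148 + P}{126 + P}$)
$\frac{16791}{12687 - 17331} + \frac{M{\left(-132 \right)}}{40101} = \frac{16791}{12687 - 17331} + \frac{\frac{1}{126 - 132} \left(148 - 132\right)}{40101} = \frac{16791}{-4644} + \frac{1}{-6} \cdot 16 \cdot \frac{1}{40101} = 16791 \left(- \frac{1}{4644}\right) + \left(- \frac{1}{6}\right) 16 \cdot \frac{1}{40101} = - \frac{5597}{1548} - \frac{8}{120303} = - \frac{24938825}{6897372}$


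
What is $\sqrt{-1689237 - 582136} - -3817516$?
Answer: $3817516 + i \sqrt{2271373} \approx 3.8175 \cdot 10^{6} + 1507.1 i$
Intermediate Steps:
$\sqrt{-1689237 - 582136} - -3817516 = \sqrt{-2271373} + 3817516 = i \sqrt{2271373} + 3817516 = 3817516 + i \sqrt{2271373}$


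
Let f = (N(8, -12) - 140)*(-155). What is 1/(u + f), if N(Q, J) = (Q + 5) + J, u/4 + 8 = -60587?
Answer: -1/220835 ≈ -4.5283e-6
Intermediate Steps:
u = -242380 (u = -32 + 4*(-60587) = -32 - 242348 = -242380)
N(Q, J) = 5 + J + Q (N(Q, J) = (5 + Q) + J = 5 + J + Q)
f = 21545 (f = ((5 - 12 + 8) - 140)*(-155) = (1 - 140)*(-155) = -139*(-155) = 21545)
1/(u + f) = 1/(-242380 + 21545) = 1/(-220835) = -1/220835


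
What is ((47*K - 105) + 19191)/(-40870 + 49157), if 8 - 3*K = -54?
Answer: 60172/24861 ≈ 2.4203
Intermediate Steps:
K = 62/3 (K = 8/3 - ⅓*(-54) = 8/3 + 18 = 62/3 ≈ 20.667)
((47*K - 105) + 19191)/(-40870 + 49157) = ((47*(62/3) - 105) + 19191)/(-40870 + 49157) = ((2914/3 - 105) + 19191)/8287 = (2599/3 + 19191)*(1/8287) = (60172/3)*(1/8287) = 60172/24861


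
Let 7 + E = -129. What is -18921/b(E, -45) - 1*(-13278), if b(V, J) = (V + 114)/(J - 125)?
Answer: -1462227/11 ≈ -1.3293e+5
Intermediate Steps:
E = -136 (E = -7 - 129 = -136)
b(V, J) = (114 + V)/(-125 + J)
-18921/b(E, -45) - 1*(-13278) = -18921*(-125 - 45)/(114 - 136) - 1*(-13278) = -18921/(-22/(-170)) + 13278 = -18921/((-1/170*(-22))) + 13278 = -18921/11/85 + 13278 = -18921*85/11 + 13278 = -1608285/11 + 13278 = -1462227/11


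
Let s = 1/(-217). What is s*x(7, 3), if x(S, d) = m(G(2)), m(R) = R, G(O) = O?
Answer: -2/217 ≈ -0.0092166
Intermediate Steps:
x(S, d) = 2
s = -1/217 ≈ -0.0046083
s*x(7, 3) = -1/217*2 = -2/217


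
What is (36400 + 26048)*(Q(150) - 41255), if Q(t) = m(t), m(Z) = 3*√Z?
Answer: -2576292240 + 936720*√6 ≈ -2.5740e+9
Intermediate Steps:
Q(t) = 3*√t
(36400 + 26048)*(Q(150) - 41255) = (36400 + 26048)*(3*√150 - 41255) = 62448*(3*(5*√6) - 41255) = 62448*(15*√6 - 41255) = 62448*(-41255 + 15*√6) = -2576292240 + 936720*√6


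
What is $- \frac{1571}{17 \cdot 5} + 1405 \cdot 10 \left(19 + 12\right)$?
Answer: $\frac{37020179}{85} \approx 4.3553 \cdot 10^{5}$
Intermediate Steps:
$- \frac{1571}{17 \cdot 5} + 1405 \cdot 10 \left(19 + 12\right) = - \frac{1571}{85} + 1405 \cdot 10 \cdot 31 = \left(-1571\right) \frac{1}{85} + 1405 \cdot 310 = - \frac{1571}{85} + 435550 = \frac{37020179}{85}$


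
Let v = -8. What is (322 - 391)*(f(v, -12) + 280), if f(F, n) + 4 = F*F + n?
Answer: -22632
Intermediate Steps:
f(F, n) = -4 + n + F² (f(F, n) = -4 + (F*F + n) = -4 + (F² + n) = -4 + (n + F²) = -4 + n + F²)
(322 - 391)*(f(v, -12) + 280) = (322 - 391)*((-4 - 12 + (-8)²) + 280) = -69*((-4 - 12 + 64) + 280) = -69*(48 + 280) = -69*328 = -22632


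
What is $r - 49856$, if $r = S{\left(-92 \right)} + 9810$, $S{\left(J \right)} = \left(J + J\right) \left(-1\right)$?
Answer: $-39862$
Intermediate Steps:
$S{\left(J \right)} = - 2 J$ ($S{\left(J \right)} = 2 J \left(-1\right) = - 2 J$)
$r = 9994$ ($r = \left(-2\right) \left(-92\right) + 9810 = 184 + 9810 = 9994$)
$r - 49856 = 9994 - 49856 = -39862$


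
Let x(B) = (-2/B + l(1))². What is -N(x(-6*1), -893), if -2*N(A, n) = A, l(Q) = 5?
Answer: 128/9 ≈ 14.222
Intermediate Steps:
x(B) = (5 - 2/B)² (x(B) = (-2/B + 5)² = (5 - 2/B)²)
N(A, n) = -A/2
-N(x(-6*1), -893) = -(-1)*(-2 + 5*(-6*1))²/(-6*1)²/2 = -(-1)*(-2 + 5*(-6))²/(-6)²/2 = -(-1)*(-2 - 30)²/36/2 = -(-1)*(1/36)*(-32)²/2 = -(-1)*(1/36)*1024/2 = -(-1)*256/(2*9) = -1*(-128/9) = 128/9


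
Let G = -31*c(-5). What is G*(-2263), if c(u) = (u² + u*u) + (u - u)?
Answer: 3507650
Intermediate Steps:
c(u) = 2*u² (c(u) = (u² + u²) + 0 = 2*u² + 0 = 2*u²)
G = -1550 (G = -62*(-5)² = -62*25 = -31*50 = -1550)
G*(-2263) = -1550*(-2263) = 3507650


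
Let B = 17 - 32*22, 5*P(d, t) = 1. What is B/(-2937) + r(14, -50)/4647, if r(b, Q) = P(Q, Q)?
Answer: 5321794/22747065 ≈ 0.23396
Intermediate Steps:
P(d, t) = ⅕ (P(d, t) = (⅕)*1 = ⅕)
r(b, Q) = ⅕
B = -687 (B = 17 - 704 = -687)
B/(-2937) + r(14, -50)/4647 = -687/(-2937) + (⅕)/4647 = -687*(-1/2937) + (⅕)*(1/4647) = 229/979 + 1/23235 = 5321794/22747065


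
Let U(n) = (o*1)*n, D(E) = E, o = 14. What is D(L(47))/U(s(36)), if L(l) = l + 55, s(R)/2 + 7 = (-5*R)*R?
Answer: -51/90818 ≈ -0.00056156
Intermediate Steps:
s(R) = -14 - 10*R² (s(R) = -14 + 2*((-5*R)*R) = -14 + 2*(-5*R²) = -14 - 10*R²)
L(l) = 55 + l
U(n) = 14*n (U(n) = (14*1)*n = 14*n)
D(L(47))/U(s(36)) = (55 + 47)/((14*(-14 - 10*36²))) = 102/((14*(-14 - 10*1296))) = 102/((14*(-14 - 12960))) = 102/((14*(-12974))) = 102/(-181636) = 102*(-1/181636) = -51/90818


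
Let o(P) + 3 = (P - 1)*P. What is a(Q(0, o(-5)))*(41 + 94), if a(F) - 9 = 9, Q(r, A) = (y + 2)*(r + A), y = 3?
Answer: 2430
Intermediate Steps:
o(P) = -3 + P*(-1 + P) (o(P) = -3 + (P - 1)*P = -3 + (-1 + P)*P = -3 + P*(-1 + P))
Q(r, A) = 5*A + 5*r (Q(r, A) = (3 + 2)*(r + A) = 5*(A + r) = 5*A + 5*r)
a(F) = 18 (a(F) = 9 + 9 = 18)
a(Q(0, o(-5)))*(41 + 94) = 18*(41 + 94) = 18*135 = 2430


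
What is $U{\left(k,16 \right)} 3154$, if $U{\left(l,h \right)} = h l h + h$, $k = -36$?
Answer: $-29016800$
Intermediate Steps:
$U{\left(l,h \right)} = h + l h^{2}$ ($U{\left(l,h \right)} = l h^{2} + h = h + l h^{2}$)
$U{\left(k,16 \right)} 3154 = 16 \left(1 + 16 \left(-36\right)\right) 3154 = 16 \left(1 - 576\right) 3154 = 16 \left(-575\right) 3154 = \left(-9200\right) 3154 = -29016800$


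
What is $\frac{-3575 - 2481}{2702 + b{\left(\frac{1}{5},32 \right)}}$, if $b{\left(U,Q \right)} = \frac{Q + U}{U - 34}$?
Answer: $- \frac{1023464}{456477} \approx -2.2421$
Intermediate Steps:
$b{\left(U,Q \right)} = \frac{Q + U}{-34 + U}$
$\frac{-3575 - 2481}{2702 + b{\left(\frac{1}{5},32 \right)}} = \frac{-3575 - 2481}{2702 + \frac{32 + \frac{1}{5}}{-34 + \frac{1}{5}}} = - \frac{6056}{2702 + \frac{32 + \frac{1}{5}}{-34 + \frac{1}{5}}} = - \frac{6056}{2702 + \frac{1}{- \frac{169}{5}} \cdot \frac{161}{5}} = - \frac{6056}{2702 - \frac{161}{169}} = - \frac{6056}{\frac{456477}{169}} = \left(-6056\right) \frac{169}{456477} = - \frac{1023464}{456477}$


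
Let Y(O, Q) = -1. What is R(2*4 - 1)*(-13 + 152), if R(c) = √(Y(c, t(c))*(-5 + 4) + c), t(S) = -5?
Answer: 278*√2 ≈ 393.15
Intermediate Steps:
R(c) = √(1 + c) (R(c) = √(-(-5 + 4) + c) = √(-1*(-1) + c) = √(1 + c))
R(2*4 - 1)*(-13 + 152) = √(1 + (2*4 - 1))*(-13 + 152) = √(1 + (8 - 1))*139 = √(1 + 7)*139 = √8*139 = (2*√2)*139 = 278*√2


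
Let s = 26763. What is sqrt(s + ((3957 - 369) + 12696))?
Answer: 3*sqrt(4783) ≈ 207.48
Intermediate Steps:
sqrt(s + ((3957 - 369) + 12696)) = sqrt(26763 + ((3957 - 369) + 12696)) = sqrt(26763 + (3588 + 12696)) = sqrt(26763 + 16284) = sqrt(43047) = 3*sqrt(4783)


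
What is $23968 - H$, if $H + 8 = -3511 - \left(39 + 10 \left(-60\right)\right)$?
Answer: $26926$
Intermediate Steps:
$H = -2958$ ($H = -8 - \left(3550 - 600\right) = -8 - 2950 = -2958$)
$23968 - H = 23968 - -2958 = 23968 + 2958 = 26926$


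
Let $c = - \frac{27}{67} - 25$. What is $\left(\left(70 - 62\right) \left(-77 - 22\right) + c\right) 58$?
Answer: $- \frac{3176428}{67} \approx -47409.0$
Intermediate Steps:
$c = - \frac{1702}{67}$ ($c = \left(-27\right) \frac{1}{67} - 25 = - \frac{27}{67} - 25 = - \frac{1702}{67} \approx -25.403$)
$\left(\left(70 - 62\right) \left(-77 - 22\right) + c\right) 58 = \left(\left(70 - 62\right) \left(-77 - 22\right) - \frac{1702}{67}\right) 58 = \left(8 \left(-99\right) - \frac{1702}{67}\right) 58 = \left(-792 - \frac{1702}{67}\right) 58 = \left(- \frac{54766}{67}\right) 58 = - \frac{3176428}{67}$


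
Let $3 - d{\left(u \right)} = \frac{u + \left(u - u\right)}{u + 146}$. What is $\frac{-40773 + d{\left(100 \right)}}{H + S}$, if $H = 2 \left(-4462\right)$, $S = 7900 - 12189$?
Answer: $\frac{5014760}{1625199} \approx 3.0856$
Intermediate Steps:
$d{\left(u \right)} = 3 - \frac{u}{146 + u}$ ($d{\left(u \right)} = 3 - \frac{u + \left(u - u\right)}{u + 146} = 3 - \frac{u + 0}{146 + u} = 3 - \frac{u}{146 + u}$)
$S = -4289$ ($S = 7900 - 12189 = -4289$)
$H = -8924$
$\frac{-40773 + d{\left(100 \right)}}{H + S} = \frac{-40773 + \frac{2 \left(219 + 100\right)}{146 + 100}}{-8924 - 4289} = \frac{-40773 + 2 \cdot \frac{1}{246} \cdot 319}{-13213} = \left(-40773 + 2 \cdot \frac{1}{246} \cdot 319\right) \left(- \frac{1}{13213}\right) = \left(-40773 + \frac{319}{123}\right) \left(- \frac{1}{13213}\right) = \left(- \frac{5014760}{123}\right) \left(- \frac{1}{13213}\right) = \frac{5014760}{1625199}$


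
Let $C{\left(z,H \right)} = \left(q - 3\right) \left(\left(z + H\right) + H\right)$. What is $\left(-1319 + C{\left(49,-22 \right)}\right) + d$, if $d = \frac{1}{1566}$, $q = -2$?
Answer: $- \frac{2104703}{1566} \approx -1344.0$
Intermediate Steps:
$d = \frac{1}{1566} \approx 0.00063857$
$C{\left(z,H \right)} = - 10 H - 5 z$ ($C{\left(z,H \right)} = \left(-2 - 3\right) \left(\left(z + H\right) + H\right) = - 5 \left(\left(H + z\right) + H\right) = - 5 \left(z + 2 H\right) = - 10 H - 5 z$)
$\left(-1319 + C{\left(49,-22 \right)}\right) + d = \left(-1319 - 25\right) + \frac{1}{1566} = -1344 + \frac{1}{1566} = - \frac{2104703}{1566}$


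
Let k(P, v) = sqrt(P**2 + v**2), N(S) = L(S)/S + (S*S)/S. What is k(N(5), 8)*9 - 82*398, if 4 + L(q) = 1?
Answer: -32636 + 18*sqrt(521)/5 ≈ -32554.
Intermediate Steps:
L(q) = -3 (L(q) = -4 + 1 = -3)
N(S) = S - 3/S (N(S) = -3/S + (S*S)/S = -3/S + S**2/S = -3/S + S = S - 3/S)
k(N(5), 8)*9 - 82*398 = sqrt((5 - 3/5)**2 + 8**2)*9 - 82*398 = sqrt((5 - 3*1/5)**2 + 64)*9 - 1*32636 = sqrt((5 - 3/5)**2 + 64)*9 - 32636 = sqrt((22/5)**2 + 64)*9 - 32636 = sqrt(484/25 + 64)*9 - 32636 = sqrt(2084/25)*9 - 32636 = (2*sqrt(521)/5)*9 - 32636 = 18*sqrt(521)/5 - 32636 = -32636 + 18*sqrt(521)/5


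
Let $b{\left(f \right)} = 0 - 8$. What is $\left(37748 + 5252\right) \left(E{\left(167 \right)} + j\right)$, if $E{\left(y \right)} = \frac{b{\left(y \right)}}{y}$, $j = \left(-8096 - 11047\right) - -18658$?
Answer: $- \frac{3483129000}{167} \approx -2.0857 \cdot 10^{7}$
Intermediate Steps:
$b{\left(f \right)} = -8$ ($b{\left(f \right)} = 0 - 8 = -8$)
$j = -485$ ($j = \left(-8096 - 11047\right) + 18658 = -19143 + 18658 = -485$)
$E{\left(y \right)} = - \frac{8}{y}$
$\left(37748 + 5252\right) \left(E{\left(167 \right)} + j\right) = \left(37748 + 5252\right) \left(- \frac{8}{167} - 485\right) = 43000 \left(\left(-8\right) \frac{1}{167} - 485\right) = 43000 \left(- \frac{8}{167} - 485\right) = 43000 \left(- \frac{81003}{167}\right) = - \frac{3483129000}{167}$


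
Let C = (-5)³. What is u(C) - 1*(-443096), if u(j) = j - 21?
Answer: 442950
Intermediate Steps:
C = -125
u(j) = -21 + j
u(C) - 1*(-443096) = (-21 - 125) - 1*(-443096) = -146 + 443096 = 442950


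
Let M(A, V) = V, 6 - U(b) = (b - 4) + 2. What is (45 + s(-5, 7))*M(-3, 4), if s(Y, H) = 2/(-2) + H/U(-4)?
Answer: 535/3 ≈ 178.33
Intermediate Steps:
U(b) = 8 - b (U(b) = 6 - ((b - 4) + 2) = 6 - ((-4 + b) + 2) = 6 - (-2 + b) = 6 + (2 - b) = 8 - b)
s(Y, H) = -1 + H/12 (s(Y, H) = 2/(-2) + H/(8 - 1*(-4)) = 2*(-1/2) + H/(8 + 4) = -1 + H/12)
(45 + s(-5, 7))*M(-3, 4) = (45 + (-1 + (1/12)*7))*4 = (45 + (-1 + 7/12))*4 = (45 - 5/12)*4 = (535/12)*4 = 535/3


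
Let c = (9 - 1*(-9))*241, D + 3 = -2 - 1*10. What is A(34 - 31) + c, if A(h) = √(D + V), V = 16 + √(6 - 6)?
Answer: 4339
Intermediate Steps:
D = -15 (D = -3 + (-2 - 1*10) = -3 + (-2 - 10) = -3 - 12 = -15)
V = 16 (V = 16 + √0 = 16 + 0 = 16)
c = 4338 (c = (9 + 9)*241 = 18*241 = 4338)
A(h) = 1 (A(h) = √(-15 + 16) = √1 = 1)
A(34 - 31) + c = 1 + 4338 = 4339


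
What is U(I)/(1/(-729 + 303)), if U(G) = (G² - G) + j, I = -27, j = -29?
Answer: -309702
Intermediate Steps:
U(G) = -29 + G² - G (U(G) = (G² - G) - 29 = -29 + G² - G)
U(I)/(1/(-729 + 303)) = (-29 + (-27)² - 1*(-27))/(1/(-729 + 303)) = (-29 + 729 + 27)/(1/(-426)) = 727/(-1/426) = 727*(-426) = -309702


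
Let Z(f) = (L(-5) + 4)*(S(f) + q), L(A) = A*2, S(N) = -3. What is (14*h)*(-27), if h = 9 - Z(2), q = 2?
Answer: -1134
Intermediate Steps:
L(A) = 2*A
Z(f) = 6 (Z(f) = (2*(-5) + 4)*(-3 + 2) = (-10 + 4)*(-1) = -6*(-1) = 6)
h = 3 (h = 9 - 1*6 = 9 - 6 = 3)
(14*h)*(-27) = (14*3)*(-27) = 42*(-27) = -1134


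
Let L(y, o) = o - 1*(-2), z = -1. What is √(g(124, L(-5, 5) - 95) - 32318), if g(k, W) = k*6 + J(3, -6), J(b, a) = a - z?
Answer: I*√31579 ≈ 177.7*I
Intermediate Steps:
L(y, o) = 2 + o (L(y, o) = o + 2 = 2 + o)
J(b, a) = 1 + a (J(b, a) = a - 1*(-1) = a + 1 = 1 + a)
g(k, W) = -5 + 6*k (g(k, W) = k*6 + (1 - 6) = 6*k - 5 = -5 + 6*k)
√(g(124, L(-5, 5) - 95) - 32318) = √((-5 + 6*124) - 32318) = √((-5 + 744) - 32318) = √(739 - 32318) = √(-31579) = I*√31579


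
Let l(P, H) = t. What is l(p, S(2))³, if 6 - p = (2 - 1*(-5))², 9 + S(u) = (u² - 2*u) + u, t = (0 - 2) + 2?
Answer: 0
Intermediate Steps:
t = 0 (t = -2 + 2 = 0)
S(u) = -9 + u² - u (S(u) = -9 + ((u² - 2*u) + u) = -9 + (u² - u) = -9 + u² - u)
p = -43 (p = 6 - (2 - 1*(-5))² = 6 - (2 + 5)² = 6 - 1*7² = 6 - 1*49 = 6 - 49 = -43)
l(P, H) = 0
l(p, S(2))³ = 0³ = 0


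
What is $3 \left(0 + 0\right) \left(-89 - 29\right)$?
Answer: $0$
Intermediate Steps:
$3 \left(0 + 0\right) \left(-89 - 29\right) = 3 \cdot 0 \left(-118\right) = 0 \left(-118\right) = 0$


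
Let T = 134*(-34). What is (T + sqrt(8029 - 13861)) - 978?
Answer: -5534 + 54*I*sqrt(2) ≈ -5534.0 + 76.368*I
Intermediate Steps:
T = -4556
(T + sqrt(8029 - 13861)) - 978 = (-4556 + sqrt(8029 - 13861)) - 978 = (-4556 + sqrt(-5832)) - 978 = (-4556 + 54*I*sqrt(2)) - 978 = -5534 + 54*I*sqrt(2)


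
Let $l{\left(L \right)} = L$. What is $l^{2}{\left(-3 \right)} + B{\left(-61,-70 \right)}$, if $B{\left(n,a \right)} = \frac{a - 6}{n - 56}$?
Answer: $\frac{1129}{117} \approx 9.6496$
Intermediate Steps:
$B{\left(n,a \right)} = \frac{-6 + a}{-56 + n}$
$l^{2}{\left(-3 \right)} + B{\left(-61,-70 \right)} = \left(-3\right)^{2} + \frac{-6 - 70}{-56 - 61} = 9 + \frac{1}{-117} \left(-76\right) = 9 - - \frac{76}{117} = 9 + \frac{76}{117} = \frac{1129}{117}$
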